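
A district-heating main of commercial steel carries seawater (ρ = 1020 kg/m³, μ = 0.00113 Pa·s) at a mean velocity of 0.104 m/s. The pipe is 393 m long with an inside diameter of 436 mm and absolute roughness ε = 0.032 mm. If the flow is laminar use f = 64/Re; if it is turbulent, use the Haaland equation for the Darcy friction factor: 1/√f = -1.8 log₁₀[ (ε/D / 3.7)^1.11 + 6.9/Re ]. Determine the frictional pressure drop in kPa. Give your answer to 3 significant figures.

Reynolds number Re = ρVD/μ = 1020 · 0.104 · 0.436 / 0.00113 = 4.093e+04.
Re > 4000 → turbulent. Relative roughness ε/D = 3.2e-05/0.436 = 7.34e-05. Haaland: 1/√f = -1.8 log₁₀[(7.34e-05/3.7)^1.11 + 6.9/4.093e+04] = -1.8 log₁₀[6.03e-06 + 0.000169] = 6.764, so f = 0.02186.
Darcy-Weisbach: ΔP = f(L/D)(ρV²/2) = 0.02186·(393/0.436)·(1020·0.104²/2) = 0.02186·901.4·5.516 = 108.7 Pa.
ΔP = 108.7 Pa = 0.109 kPa.

ΔP ≈ 0.109 kPa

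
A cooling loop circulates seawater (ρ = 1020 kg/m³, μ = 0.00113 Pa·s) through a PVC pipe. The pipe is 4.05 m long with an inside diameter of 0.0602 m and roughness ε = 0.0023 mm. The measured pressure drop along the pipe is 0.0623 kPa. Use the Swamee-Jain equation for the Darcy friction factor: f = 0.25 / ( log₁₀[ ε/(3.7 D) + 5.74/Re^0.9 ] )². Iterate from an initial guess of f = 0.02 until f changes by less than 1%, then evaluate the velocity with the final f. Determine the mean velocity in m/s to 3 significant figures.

Rearranging Darcy-Weisbach: V = √(2·ΔP·D/(f·L·ρ)). With ε/D = 2.3e-06/0.0602 = 3.82e-05, iterate starting from f = 0.02:
  f = 0.02 → V = √(2·62.3·0.0602/(0.02·4.05·1020)) = 0.3013 m/s; Re = ρVD/μ = 1.637e+04; f → 0.02725
  f = 0.02725 → V = 0.2581 m/s; Re = 1.403e+04; f → 0.02836
  f = 0.02836 → V = 0.253 m/s; Re = 1.375e+04; f → 0.02851
Converged (Δf/f < 1%). With the final f = 0.02851: V = √(2·62.3·0.0602/(0.02851·4.05·1020)) = 0.2524 m/s.

V ≈ 0.252 m/s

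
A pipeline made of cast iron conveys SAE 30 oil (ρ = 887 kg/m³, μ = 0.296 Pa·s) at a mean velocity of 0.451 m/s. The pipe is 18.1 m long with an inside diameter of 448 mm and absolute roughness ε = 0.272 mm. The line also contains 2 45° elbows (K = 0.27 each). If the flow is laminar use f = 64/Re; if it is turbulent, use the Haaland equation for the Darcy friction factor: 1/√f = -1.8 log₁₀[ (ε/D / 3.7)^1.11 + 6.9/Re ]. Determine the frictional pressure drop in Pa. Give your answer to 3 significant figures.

ΔP ≈ 434 Pa

Reynolds number Re = ρVD/μ = 887 · 0.451 · 0.448 / 0.296 = 605.5.
Re < 2300 → laminar flow, so f = 64/Re = 64/605.5 = 0.1057 (the turbulent correlation is not needed).
Total minor-loss coefficient ΣK = 2·0.27 = 0.54.
ΔP = [f·L/D + ΣK]·(ρV²/2) = [0.1057·18.1/0.448 + 0.54]·(887·0.451²/2) = [4.271 + 0.54]·90.21 = 434 Pa.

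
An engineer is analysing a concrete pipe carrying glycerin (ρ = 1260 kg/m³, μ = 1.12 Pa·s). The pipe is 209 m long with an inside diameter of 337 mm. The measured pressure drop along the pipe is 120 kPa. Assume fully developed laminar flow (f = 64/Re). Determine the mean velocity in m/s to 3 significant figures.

V ≈ 1.82 m/s

For laminar flow, f = 64/Re with Re = ρVD/μ, so Darcy-Weisbach reduces to ΔP = 32μLV/D². Solving for V: V = ΔP·D²/(32μL) = 1.2e+05·(0.337)²/(32·1.12·209) = 1.819 m/s.
Check: Re = ρVD/μ = 1260·1.819·0.337/1.12 = 689.8 < 2300, so the laminar assumption holds.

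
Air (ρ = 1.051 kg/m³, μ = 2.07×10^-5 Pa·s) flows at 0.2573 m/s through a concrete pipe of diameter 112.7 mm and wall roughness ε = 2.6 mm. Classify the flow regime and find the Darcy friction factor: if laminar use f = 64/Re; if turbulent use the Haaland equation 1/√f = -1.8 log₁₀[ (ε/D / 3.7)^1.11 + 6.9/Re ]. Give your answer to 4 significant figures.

f ≈ 0.04347

Re = ρVD/μ = 1.051·0.2573·0.1127/2.07e-05 = 1472.
Re < 2300 → laminar, so f = 64/Re = 0.04347 (roughness is irrelevant in laminar flow).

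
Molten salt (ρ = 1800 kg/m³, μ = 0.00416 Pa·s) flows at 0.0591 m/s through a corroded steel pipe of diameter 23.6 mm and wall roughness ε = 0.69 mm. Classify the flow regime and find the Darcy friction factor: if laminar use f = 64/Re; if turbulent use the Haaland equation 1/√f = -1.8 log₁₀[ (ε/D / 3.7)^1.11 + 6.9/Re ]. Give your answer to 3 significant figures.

f ≈ 0.106

Re = ρVD/μ = 1800·0.0591·0.0236/0.00416 = 603.5.
Re < 2300 → laminar, so f = 64/Re = 0.106 (roughness is irrelevant in laminar flow).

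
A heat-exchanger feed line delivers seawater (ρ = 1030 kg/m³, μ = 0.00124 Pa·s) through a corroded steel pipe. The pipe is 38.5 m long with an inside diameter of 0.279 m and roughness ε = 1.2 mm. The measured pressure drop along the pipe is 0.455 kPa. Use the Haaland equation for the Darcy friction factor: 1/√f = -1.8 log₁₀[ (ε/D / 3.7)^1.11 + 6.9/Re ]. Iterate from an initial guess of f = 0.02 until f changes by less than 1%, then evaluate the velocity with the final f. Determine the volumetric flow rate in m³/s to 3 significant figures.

Rearranging Darcy-Weisbach: V = √(2·ΔP·D/(f·L·ρ)). With ε/D = 0.0012/0.279 = 0.0043, iterate starting from f = 0.02:
  f = 0.02 → V = √(2·455·0.279/(0.02·38.5·1030)) = 0.5658 m/s; Re = ρVD/μ = 1.311e+05; f → 0.02981
  f = 0.02981 → V = 0.4635 m/s; Re = 1.074e+05; f → 0.02996
Converged (Δf/f < 1%). With the final f = 0.02996: V = √(2·455·0.279/(0.02996·38.5·1030)) = 0.4623 m/s.
Q = V·A = 0.4623·(π/4·0.279²) = 0.02826 m³/s = 0.0283 m³/s.

Q ≈ 0.0283 m³/s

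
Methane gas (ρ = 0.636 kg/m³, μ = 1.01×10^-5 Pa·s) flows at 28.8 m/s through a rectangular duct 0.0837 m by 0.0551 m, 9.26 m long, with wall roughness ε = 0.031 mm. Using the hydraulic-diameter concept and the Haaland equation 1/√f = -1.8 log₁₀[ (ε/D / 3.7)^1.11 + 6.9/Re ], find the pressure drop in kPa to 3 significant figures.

ΔP ≈ 0.715 kPa

Hydraulic diameter D_h = 4A/P = 4·(0.0837·0.0551)/(2·(0.0837+0.0551)) = 0.01845/0.2776 = 0.06645 m.
Re = ρVD_h/μ = 0.636·28.8·0.06645/1.01e-05 = 1.205e+05.
ε/D_h = 3.1e-05/0.06645 = 0.000466; Haaland gives 1/√f = -1.8 log₁₀[4.7e-05+5.73e-05] = 7.168, so f = 0.01946.
ΔP = f(L/D_h)(ρV²/2) = 0.01946·9.26/0.06645·263.8 = 715.4 Pa.
ΔP = 0.715 kPa.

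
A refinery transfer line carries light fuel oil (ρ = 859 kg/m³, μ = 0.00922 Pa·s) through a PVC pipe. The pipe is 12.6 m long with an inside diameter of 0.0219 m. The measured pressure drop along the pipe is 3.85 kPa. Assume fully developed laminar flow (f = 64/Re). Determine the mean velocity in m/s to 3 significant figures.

For laminar flow, f = 64/Re with Re = ρVD/μ, so Darcy-Weisbach reduces to ΔP = 32μLV/D². Solving for V: V = ΔP·D²/(32μL) = 3850·(0.0219)²/(32·0.00922·12.6) = 0.4967 m/s.
Check: Re = ρVD/μ = 859·0.4967·0.0219/0.00922 = 1013 < 2300, so the laminar assumption holds.

V ≈ 0.497 m/s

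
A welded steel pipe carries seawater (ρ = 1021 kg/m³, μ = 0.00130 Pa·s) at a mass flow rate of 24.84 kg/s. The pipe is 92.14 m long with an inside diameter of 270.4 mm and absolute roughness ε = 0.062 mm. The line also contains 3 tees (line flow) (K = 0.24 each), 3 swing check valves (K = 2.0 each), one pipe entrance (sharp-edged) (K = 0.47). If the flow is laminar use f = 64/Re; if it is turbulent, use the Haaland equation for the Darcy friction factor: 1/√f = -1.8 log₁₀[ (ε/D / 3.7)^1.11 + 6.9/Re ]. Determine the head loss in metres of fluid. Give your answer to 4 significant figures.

A = πD²/4 = π(0.2704)²/4 = 0.05743 m²; mean velocity V = ṁ/(ρA) = 24.84/(1021 · 0.05743) = 0.4237 m/s.
Reynolds number Re = ρVD/μ = 1021 · 0.4237 · 0.2704 / 0.0013 = 8.997e+04.
Re > 4000 → turbulent. Relative roughness ε/D = 6.2e-05/0.2704 = 0.000229. Haaland: 1/√f = -1.8 log₁₀[(0.000229/3.7)^1.11 + 6.9/8.997e+04] = -1.8 log₁₀[2.13e-05 + 7.67e-05] = 7.216, so f = 0.01921.
Total minor-loss coefficient ΣK = 3·0.24 + 3·2 + 1·0.47 = 7.19.
ΔP = [f·L/D + ΣK]·(ρV²/2) = [0.01921·92.14/0.2704 + 7.19]·(1021·0.4237²/2) = [6.545 + 7.19]·91.63 = 1259 Pa.
Head loss h_f = ΔP/(ρg) = 1259/(1021·9.81) = 0.1257 m.

h_f ≈ 0.1257 m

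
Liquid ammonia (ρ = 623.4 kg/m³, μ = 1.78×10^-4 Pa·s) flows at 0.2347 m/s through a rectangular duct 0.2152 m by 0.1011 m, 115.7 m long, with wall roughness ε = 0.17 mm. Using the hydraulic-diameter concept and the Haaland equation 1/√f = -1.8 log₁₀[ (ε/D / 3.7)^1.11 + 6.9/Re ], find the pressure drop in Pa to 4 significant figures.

ΔP ≈ 325.5 Pa

Hydraulic diameter D_h = 4A/P = 4·(0.2152·0.1011)/(2·(0.2152+0.1011)) = 0.08703/0.6326 = 0.1376 m.
Re = ρVD_h/μ = 623.4·0.2347·0.1376/0.000178 = 1.131e+05.
ε/D_h = 0.00017/0.1376 = 0.00124; Haaland gives 1/√f = -1.8 log₁₀[0.000138+6.1e-05] = 6.66, so f = 0.02254.
ΔP = f(L/D_h)(ρV²/2) = 0.02254·115.7/0.1376·17.17 = 325.5 Pa.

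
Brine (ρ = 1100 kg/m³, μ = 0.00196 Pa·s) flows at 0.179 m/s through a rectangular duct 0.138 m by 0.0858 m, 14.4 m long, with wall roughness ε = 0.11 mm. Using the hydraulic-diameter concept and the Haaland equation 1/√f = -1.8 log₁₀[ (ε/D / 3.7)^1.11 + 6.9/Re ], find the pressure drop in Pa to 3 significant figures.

ΔP ≈ 76.2 Pa

Hydraulic diameter D_h = 4A/P = 4·(0.138·0.0858)/(2·(0.138+0.0858)) = 0.04736/0.4476 = 0.1058 m.
Re = ρVD_h/μ = 1100·0.179·0.1058/0.00196 = 1.063e+04.
ε/D_h = 0.00011/0.1058 = 0.00104; Haaland gives 1/√f = -1.8 log₁₀[0.000114+0.000649] = 5.611, so f = 0.03176.
ΔP = f(L/D_h)(ρV²/2) = 0.03176·14.4/0.1058·17.62 = 76.17 Pa.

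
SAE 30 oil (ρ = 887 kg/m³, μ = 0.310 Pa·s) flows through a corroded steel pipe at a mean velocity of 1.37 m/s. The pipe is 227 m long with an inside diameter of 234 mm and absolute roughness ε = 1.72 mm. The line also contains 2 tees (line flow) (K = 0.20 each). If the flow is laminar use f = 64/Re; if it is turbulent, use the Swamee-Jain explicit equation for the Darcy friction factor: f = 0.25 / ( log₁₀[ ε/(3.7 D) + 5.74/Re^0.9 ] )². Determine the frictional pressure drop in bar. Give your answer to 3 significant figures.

Reynolds number Re = ρVD/μ = 887 · 1.37 · 0.234 / 0.31 = 917.3.
Re < 2300 → laminar flow, so f = 64/Re = 64/917.3 = 0.06977 (the turbulent correlation is not needed).
Total minor-loss coefficient ΣK = 2·0.2 = 0.4.
ΔP = [f·L/D + ΣK]·(ρV²/2) = [0.06977·227/0.234 + 0.4]·(887·1.37²/2) = [67.68 + 0.4]·832.4 = 5.667e+04 Pa.
ΔP = 5.667e+04 Pa = 0.567 bar.

ΔP ≈ 0.567 bar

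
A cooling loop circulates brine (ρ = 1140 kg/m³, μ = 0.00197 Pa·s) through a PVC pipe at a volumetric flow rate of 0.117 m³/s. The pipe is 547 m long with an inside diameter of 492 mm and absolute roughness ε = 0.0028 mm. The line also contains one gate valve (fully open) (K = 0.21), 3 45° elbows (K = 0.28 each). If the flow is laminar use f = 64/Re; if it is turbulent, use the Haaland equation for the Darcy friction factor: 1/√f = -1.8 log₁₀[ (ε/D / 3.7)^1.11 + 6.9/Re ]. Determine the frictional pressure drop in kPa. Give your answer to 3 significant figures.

Cross-sectional area A = πD²/4 = π(0.492)²/4 = 0.1901 m²; mean velocity V = Q/A = 0.117/0.1901 = 0.6154 m/s.
Reynolds number Re = ρVD/μ = 1140 · 0.6154 · 0.492 / 0.00197 = 1.752e+05.
Re > 4000 → turbulent. Relative roughness ε/D = 2.8e-06/0.492 = 5.69e-06. Haaland: 1/√f = -1.8 log₁₀[(5.69e-06/3.7)^1.11 + 6.9/1.752e+05] = -1.8 log₁₀[3.53e-07 + 3.94e-05] = 7.922, so f = 0.01594.
Total minor-loss coefficient ΣK = 1·0.21 + 3·0.28 = 1.05.
ΔP = [f·L/D + ΣK]·(ρV²/2) = [0.01594·547/0.492 + 1.05]·(1140·0.6154²/2) = [17.72 + 1.05]·215.9 = 4051 Pa.
ΔP = 4051 Pa = 4.05 kPa.

ΔP ≈ 4.05 kPa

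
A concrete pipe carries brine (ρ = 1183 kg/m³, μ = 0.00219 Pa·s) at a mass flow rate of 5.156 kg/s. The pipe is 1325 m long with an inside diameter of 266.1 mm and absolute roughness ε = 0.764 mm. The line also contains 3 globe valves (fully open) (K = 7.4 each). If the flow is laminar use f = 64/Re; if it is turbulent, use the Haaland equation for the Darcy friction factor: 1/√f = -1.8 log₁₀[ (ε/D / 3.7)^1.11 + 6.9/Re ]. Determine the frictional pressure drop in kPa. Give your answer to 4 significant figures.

A = πD²/4 = π(0.2661)²/4 = 0.05561 m²; mean velocity V = ṁ/(ρA) = 5.156/(1183 · 0.05561) = 0.07837 m/s.
Reynolds number Re = ρVD/μ = 1183 · 0.07837 · 0.2661 / 0.00219 = 1.127e+04.
Re > 4000 → turbulent. Relative roughness ε/D = 0.000764/0.2661 = 0.00287. Haaland: 1/√f = -1.8 log₁₀[(0.00287/3.7)^1.11 + 6.9/1.127e+04] = -1.8 log₁₀[0.000353 + 0.000613] = 5.427, so f = 0.03395.
Total minor-loss coefficient ΣK = 3·7.4 = 22.2.
ΔP = [f·L/D + ΣK]·(ρV²/2) = [0.03395·1325/0.2661 + 22.2]·(1183·0.07837²/2) = [169 + 22.2]·3.633 = 694.7 Pa.
ΔP = 694.7 Pa = 0.6947 kPa.

ΔP ≈ 0.6947 kPa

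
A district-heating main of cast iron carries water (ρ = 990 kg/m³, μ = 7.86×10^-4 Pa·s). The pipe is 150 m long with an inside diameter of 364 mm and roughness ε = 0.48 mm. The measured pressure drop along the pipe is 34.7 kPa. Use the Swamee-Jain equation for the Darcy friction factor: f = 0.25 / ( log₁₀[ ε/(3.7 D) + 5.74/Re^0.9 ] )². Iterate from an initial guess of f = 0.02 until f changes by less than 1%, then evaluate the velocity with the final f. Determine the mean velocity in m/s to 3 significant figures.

V ≈ 2.83 m/s

Rearranging Darcy-Weisbach: V = √(2·ΔP·D/(f·L·ρ)). With ε/D = 0.00048/0.364 = 0.00132, iterate starting from f = 0.02:
  f = 0.02 → V = √(2·3.47e+04·0.364/(0.02·150·990)) = 2.916 m/s; Re = ρVD/μ = 1.337e+06; f → 0.02129
  f = 0.02129 → V = 2.827 m/s; Re = 1.296e+06; f → 0.02129
Converged (Δf/f < 1%). With the final f = 0.02129: V = √(2·3.47e+04·0.364/(0.02129·150·990)) = 2.827 m/s.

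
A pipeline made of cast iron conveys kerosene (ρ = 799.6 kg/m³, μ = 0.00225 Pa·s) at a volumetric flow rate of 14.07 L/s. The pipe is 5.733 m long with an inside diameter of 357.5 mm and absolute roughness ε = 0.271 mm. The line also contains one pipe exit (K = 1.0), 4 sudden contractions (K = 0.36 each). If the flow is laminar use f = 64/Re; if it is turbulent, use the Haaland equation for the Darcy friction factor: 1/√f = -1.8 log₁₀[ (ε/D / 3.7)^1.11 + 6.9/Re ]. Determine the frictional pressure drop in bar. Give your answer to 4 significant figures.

Q = 14.07 L/s = 14.07/1000 = 0.01407 m³/s.
Cross-sectional area A = πD²/4 = π(0.3575)²/4 = 0.1004 m²; mean velocity V = Q/A = 0.01407/0.1004 = 0.1402 m/s.
Reynolds number Re = ρVD/μ = 799.6 · 0.1402 · 0.3575 / 0.00225 = 1.781e+04.
Re > 4000 → turbulent. Relative roughness ε/D = 0.000271/0.3575 = 0.000758. Haaland: 1/√f = -1.8 log₁₀[(0.000758/3.7)^1.11 + 6.9/1.781e+04] = -1.8 log₁₀[8.05e-05 + 0.000387] = 5.994, so f = 0.02784.
Total minor-loss coefficient ΣK = 1·1 + 4·0.36 = 2.44.
ΔP = [f·L/D + ΣK]·(ρV²/2) = [0.02784·5.733/0.3575 + 2.44]·(799.6·0.1402²/2) = [0.4464 + 2.44]·7.855 = 22.67 Pa.
ΔP = 22.67 Pa = 2.267×10^-4 bar.

ΔP ≈ 2.267×10^-4 bar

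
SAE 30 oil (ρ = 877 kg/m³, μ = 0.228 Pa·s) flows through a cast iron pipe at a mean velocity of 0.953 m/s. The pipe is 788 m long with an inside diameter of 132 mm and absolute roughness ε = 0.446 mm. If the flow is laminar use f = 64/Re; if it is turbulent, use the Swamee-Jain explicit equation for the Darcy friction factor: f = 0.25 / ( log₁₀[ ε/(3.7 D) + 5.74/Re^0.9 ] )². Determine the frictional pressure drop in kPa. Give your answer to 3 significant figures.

Reynolds number Re = ρVD/μ = 877 · 0.953 · 0.132 / 0.228 = 483.9.
Re < 2300 → laminar flow, so f = 64/Re = 64/483.9 = 0.1323 (the turbulent correlation is not needed).
Darcy-Weisbach: ΔP = f(L/D)(ρV²/2) = 0.1323·(788/0.132)·(877·0.953²/2) = 0.1323·5970·398.2 = 3.145e+05 Pa.
ΔP = 3.145e+05 Pa = 314 kPa.

ΔP ≈ 314 kPa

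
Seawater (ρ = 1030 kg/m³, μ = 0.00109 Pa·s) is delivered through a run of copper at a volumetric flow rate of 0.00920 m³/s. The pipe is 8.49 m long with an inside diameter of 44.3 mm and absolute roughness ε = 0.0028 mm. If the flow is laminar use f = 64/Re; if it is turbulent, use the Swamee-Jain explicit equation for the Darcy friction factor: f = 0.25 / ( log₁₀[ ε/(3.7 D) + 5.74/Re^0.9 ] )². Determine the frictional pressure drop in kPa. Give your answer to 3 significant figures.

ΔP ≈ 54.5 kPa

Cross-sectional area A = πD²/4 = π(0.0443)²/4 = 0.001541 m²; mean velocity V = Q/A = 0.0092/0.001541 = 5.969 m/s.
Reynolds number Re = ρVD/μ = 1030 · 5.969 · 0.0443 / 0.00109 = 2.499e+05.
Re > 4000 → turbulent. Relative roughness ε/D = 2.8e-06/0.0443 = 6.32e-05. Swamee-Jain: f = 0.25/(log₁₀[6.32e-05/3.7 + 5.74/2.499e+05^0.9])² = 0.25/(log₁₀[1.71e-05 + 7.96e-05])² = 0.25/(-4.015)² = 0.01551.
Darcy-Weisbach: ΔP = f(L/D)(ρV²/2) = 0.01551·(8.49/0.0443)·(1030·5.969²/2) = 0.01551·191.6·1.835e+04 = 5.454e+04 Pa.
ΔP = 5.454e+04 Pa = 54.5 kPa.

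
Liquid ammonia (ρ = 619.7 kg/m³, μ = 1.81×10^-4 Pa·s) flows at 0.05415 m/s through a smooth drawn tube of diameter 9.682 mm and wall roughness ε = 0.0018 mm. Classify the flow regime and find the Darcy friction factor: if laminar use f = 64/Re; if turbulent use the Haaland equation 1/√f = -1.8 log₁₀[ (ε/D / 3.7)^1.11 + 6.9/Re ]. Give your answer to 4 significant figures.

Re = ρVD/μ = 619.7·0.05415·0.009682/0.000181 = 1795.
Re < 2300 → laminar, so f = 64/Re = 0.03565 (roughness is irrelevant in laminar flow).

f ≈ 0.03565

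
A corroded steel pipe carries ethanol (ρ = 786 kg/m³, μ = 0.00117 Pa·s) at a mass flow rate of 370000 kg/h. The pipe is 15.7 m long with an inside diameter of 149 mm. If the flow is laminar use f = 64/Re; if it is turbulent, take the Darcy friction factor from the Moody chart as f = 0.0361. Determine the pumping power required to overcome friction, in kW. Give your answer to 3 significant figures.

ṁ = 370000 kg/h = 370000/3600 = 102.8 kg/s.
A = πD²/4 = π(0.149)²/4 = 0.01744 m²; mean velocity V = ṁ/(ρA) = 102.8/(786 · 0.01744) = 7.499 m/s.
Reynolds number Re = ρVD/μ = 786 · 7.499 · 0.149 / 0.00117 = 7.506e+05.
Re > 4000 → turbulent; use the Moody-chart value f = 0.0361.
Darcy-Weisbach: ΔP = f(L/D)(ρV²/2) = 0.0361·(15.7/0.149)·(786·7.499²/2) = 0.0361·105.4·2.21e+04 = 8.407e+04 Pa.
Q = ṁ/ρ = 102.8/786 = 0.1308 m³/s.
Pumping power P = QΔP = 0.1308·8.407e+04 = 10990 W = 11.0 kW.

P ≈ 11.0 kW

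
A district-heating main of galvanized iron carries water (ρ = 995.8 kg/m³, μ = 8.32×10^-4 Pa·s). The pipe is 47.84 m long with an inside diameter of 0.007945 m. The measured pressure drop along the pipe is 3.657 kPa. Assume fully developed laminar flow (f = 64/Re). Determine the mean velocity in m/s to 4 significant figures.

For laminar flow, f = 64/Re with Re = ρVD/μ, so Darcy-Weisbach reduces to ΔP = 32μLV/D². Solving for V: V = ΔP·D²/(32μL) = 3657·(0.007945)²/(32·0.000832·47.84) = 0.1812 m/s.
Check: Re = ρVD/μ = 995.8·0.1812·0.007945/0.000832 = 1723 < 2300, so the laminar assumption holds.

V ≈ 0.1812 m/s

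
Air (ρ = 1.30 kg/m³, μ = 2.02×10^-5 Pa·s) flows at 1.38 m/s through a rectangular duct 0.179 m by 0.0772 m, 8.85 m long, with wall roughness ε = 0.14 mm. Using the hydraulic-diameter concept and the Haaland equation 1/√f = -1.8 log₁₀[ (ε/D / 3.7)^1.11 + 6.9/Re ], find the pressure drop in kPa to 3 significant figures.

ΔP ≈ 0.00334 kPa

Hydraulic diameter D_h = 4A/P = 4·(0.179·0.0772)/(2·(0.179+0.0772)) = 0.05528/0.5124 = 0.1079 m.
Re = ρVD_h/μ = 1.3·1.38·0.1079/2.02e-05 = 9581.
ε/D_h = 0.00014/0.1079 = 0.0013; Haaland gives 1/√f = -1.8 log₁₀[0.000146+0.00072] = 5.512, so f = 0.03291.
ΔP = f(L/D_h)(ρV²/2) = 0.03291·8.85/0.1079·1.238 = 3.342 Pa.
ΔP = 0.00334 kPa.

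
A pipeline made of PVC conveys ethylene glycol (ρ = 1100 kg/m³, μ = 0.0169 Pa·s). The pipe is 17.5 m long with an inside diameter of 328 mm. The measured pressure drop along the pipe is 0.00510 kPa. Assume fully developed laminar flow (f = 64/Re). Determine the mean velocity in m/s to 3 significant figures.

V ≈ 0.0580 m/s

For laminar flow, f = 64/Re with Re = ρVD/μ, so Darcy-Weisbach reduces to ΔP = 32μLV/D². Solving for V: V = ΔP·D²/(32μL) = 5.1·(0.328)²/(32·0.0169·17.5) = 0.05798 m/s.
Check: Re = ρVD/μ = 1100·0.05798·0.328/0.0169 = 1238 < 2300, so the laminar assumption holds.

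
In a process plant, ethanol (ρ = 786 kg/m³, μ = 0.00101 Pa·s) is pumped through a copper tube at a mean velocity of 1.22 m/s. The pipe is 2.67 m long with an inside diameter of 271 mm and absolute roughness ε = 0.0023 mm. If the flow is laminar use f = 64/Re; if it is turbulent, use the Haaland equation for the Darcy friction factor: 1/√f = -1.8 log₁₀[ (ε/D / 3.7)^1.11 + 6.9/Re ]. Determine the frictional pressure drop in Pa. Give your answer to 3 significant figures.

ΔP ≈ 85.4 Pa

Reynolds number Re = ρVD/μ = 786 · 1.22 · 0.271 / 0.00101 = 2.573e+05.
Re > 4000 → turbulent. Relative roughness ε/D = 2.3e-06/0.271 = 8.49e-06. Haaland: 1/√f = -1.8 log₁₀[(8.49e-06/3.7)^1.11 + 6.9/2.573e+05] = -1.8 log₁₀[5.5e-07 + 2.68e-05] = 8.213, so f = 0.01483.
Darcy-Weisbach: ΔP = f(L/D)(ρV²/2) = 0.01483·(2.67/0.271)·(786·1.22²/2) = 0.01483·9.852·584.9 = 85.44 Pa.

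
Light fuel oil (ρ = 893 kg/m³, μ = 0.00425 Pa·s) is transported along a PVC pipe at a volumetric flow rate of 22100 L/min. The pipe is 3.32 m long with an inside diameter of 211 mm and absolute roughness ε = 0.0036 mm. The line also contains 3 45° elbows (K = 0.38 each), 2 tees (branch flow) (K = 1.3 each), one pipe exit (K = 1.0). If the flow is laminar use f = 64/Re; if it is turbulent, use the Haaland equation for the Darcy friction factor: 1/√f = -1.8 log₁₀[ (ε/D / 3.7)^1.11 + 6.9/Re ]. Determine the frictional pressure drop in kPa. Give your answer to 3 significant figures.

ΔP ≈ 245 kPa

Q = 22100 L/min = 22100/60000 = 0.3683 m³/s.
Cross-sectional area A = πD²/4 = π(0.211)²/4 = 0.03497 m²; mean velocity V = Q/A = 0.3683/0.03497 = 10.53 m/s.
Reynolds number Re = ρVD/μ = 893 · 10.53 · 0.211 / 0.00425 = 4.67e+05.
Re > 4000 → turbulent. Relative roughness ε/D = 3.6e-06/0.211 = 1.71e-05. Haaland: 1/√f = -1.8 log₁₀[(1.71e-05/3.7)^1.11 + 6.9/4.67e+05] = -1.8 log₁₀[1.19e-06 + 1.48e-05] = 8.634, so f = 0.01341.
Total minor-loss coefficient ΣK = 3·0.38 + 2·1.3 + 1·1 = 4.74.
ΔP = [f·L/D + ΣK]·(ρV²/2) = [0.01341·3.32/0.211 + 4.74]·(893·10.53²/2) = [0.2111 + 4.74]·4.954e+04 = 2.453e+05 Pa.
ΔP = 2.453e+05 Pa = 245 kPa.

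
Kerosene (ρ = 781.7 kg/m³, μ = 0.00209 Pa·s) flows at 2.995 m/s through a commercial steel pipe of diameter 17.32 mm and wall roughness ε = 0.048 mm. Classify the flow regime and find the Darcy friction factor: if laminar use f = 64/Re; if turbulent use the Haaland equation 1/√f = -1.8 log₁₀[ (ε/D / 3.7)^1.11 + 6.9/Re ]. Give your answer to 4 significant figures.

Re = ρVD/μ = 781.7·2.995·0.01732/0.00209 = 1.94e+04.
Re > 4000 → turbulent. ε/D = 4.8e-05/0.01732 = 0.00277; Haaland: 1/√f = -1.8 log₁₀[0.000339 + 0.000356] = 5.684, so f = 0.03095.

f ≈ 0.03095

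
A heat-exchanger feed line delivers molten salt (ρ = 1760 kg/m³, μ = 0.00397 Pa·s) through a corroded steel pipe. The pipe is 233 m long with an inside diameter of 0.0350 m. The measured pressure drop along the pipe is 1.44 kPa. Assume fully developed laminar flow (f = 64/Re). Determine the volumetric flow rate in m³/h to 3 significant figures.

For laminar flow, f = 64/Re with Re = ρVD/μ, so Darcy-Weisbach reduces to ΔP = 32μLV/D². Solving for V: V = ΔP·D²/(32μL) = 1440·(0.035)²/(32·0.00397·233) = 0.05959 m/s.
Check: Re = ρVD/μ = 1760·0.05959·0.035/0.00397 = 924.7 < 2300, so the laminar assumption holds.
Q = V·A = 0.05959·(π/4·0.035²) = 5.734e-05 m³/s = 0.206 m³/h.

Q ≈ 0.206 m³/h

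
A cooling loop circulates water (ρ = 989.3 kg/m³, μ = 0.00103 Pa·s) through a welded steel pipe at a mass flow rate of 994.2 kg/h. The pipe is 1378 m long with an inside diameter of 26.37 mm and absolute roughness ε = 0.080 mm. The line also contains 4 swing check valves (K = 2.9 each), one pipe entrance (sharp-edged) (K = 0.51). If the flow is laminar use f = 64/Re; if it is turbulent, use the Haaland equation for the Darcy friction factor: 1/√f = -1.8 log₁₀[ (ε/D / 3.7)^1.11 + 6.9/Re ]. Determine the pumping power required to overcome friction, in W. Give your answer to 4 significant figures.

ṁ = 994.2 kg/h = 994.2/3600 = 0.2762 kg/s.
A = πD²/4 = π(0.02637)²/4 = 0.0005461 m²; mean velocity V = ṁ/(ρA) = 0.2762/(989.3 · 0.0005461) = 0.5111 m/s.
Reynolds number Re = ρVD/μ = 989.3 · 0.5111 · 0.02637 / 0.00103 = 1.295e+04.
Re > 4000 → turbulent. Relative roughness ε/D = 8e-05/0.02637 = 0.00303. Haaland: 1/√f = -1.8 log₁₀[(0.00303/3.7)^1.11 + 6.9/1.295e+04] = -1.8 log₁₀[0.000375 + 0.000533] = 5.475, so f = 0.03336.
Total minor-loss coefficient ΣK = 4·2.9 + 1·0.51 = 12.1.
ΔP = [f·L/D + ΣK]·(ρV²/2) = [0.03336·1378/0.02637 + 12.1]·(989.3·0.5111²/2) = [1743 + 12.1]·129.2 = 2.268e+05 Pa.
Q = ṁ/ρ = 0.2762/989.3 = 0.0002792 m³/s.
Pumping power P = QΔP = 0.0002792·2.268e+05 = 63.320 W = 63.32 W.

P ≈ 63.32 W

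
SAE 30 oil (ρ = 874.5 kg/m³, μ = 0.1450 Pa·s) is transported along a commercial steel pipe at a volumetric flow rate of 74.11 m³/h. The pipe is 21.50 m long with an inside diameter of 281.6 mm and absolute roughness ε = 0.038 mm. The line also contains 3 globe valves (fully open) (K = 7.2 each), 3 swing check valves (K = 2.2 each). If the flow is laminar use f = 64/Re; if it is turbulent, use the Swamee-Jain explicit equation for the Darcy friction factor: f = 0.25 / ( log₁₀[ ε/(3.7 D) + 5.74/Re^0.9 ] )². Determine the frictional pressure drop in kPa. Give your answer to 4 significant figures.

ΔP ≈ 1.763 kPa

Q = 74.11 m³/h = 74.11/3600 = 0.02059 m³/s.
Cross-sectional area A = πD²/4 = π(0.2816)²/4 = 0.06228 m²; mean velocity V = Q/A = 0.02059/0.06228 = 0.3305 m/s.
Reynolds number Re = ρVD/μ = 874.5 · 0.3305 · 0.2816 / 0.145 = 561.4.
Re < 2300 → laminar flow, so f = 64/Re = 64/561.4 = 0.114 (the turbulent correlation is not needed).
Total minor-loss coefficient ΣK = 3·7.2 + 3·2.2 = 28.2.
ΔP = [f·L/D + ΣK]·(ρV²/2) = [0.114·21.5/0.2816 + 28.2]·(874.5·0.3305²/2) = [8.704 + 28.2]·47.77 = 1763 Pa.
ΔP = 1763 Pa = 1.763 kPa.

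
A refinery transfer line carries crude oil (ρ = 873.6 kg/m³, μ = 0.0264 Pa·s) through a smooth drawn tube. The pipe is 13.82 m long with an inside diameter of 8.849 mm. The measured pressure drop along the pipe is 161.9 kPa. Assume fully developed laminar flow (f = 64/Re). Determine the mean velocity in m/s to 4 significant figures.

V ≈ 1.086 m/s

For laminar flow, f = 64/Re with Re = ρVD/μ, so Darcy-Weisbach reduces to ΔP = 32μLV/D². Solving for V: V = ΔP·D²/(32μL) = 1.619e+05·(0.008849)²/(32·0.0264·13.82) = 1.086 m/s.
Check: Re = ρVD/μ = 873.6·1.086·0.008849/0.0264 = 318 < 2300, so the laminar assumption holds.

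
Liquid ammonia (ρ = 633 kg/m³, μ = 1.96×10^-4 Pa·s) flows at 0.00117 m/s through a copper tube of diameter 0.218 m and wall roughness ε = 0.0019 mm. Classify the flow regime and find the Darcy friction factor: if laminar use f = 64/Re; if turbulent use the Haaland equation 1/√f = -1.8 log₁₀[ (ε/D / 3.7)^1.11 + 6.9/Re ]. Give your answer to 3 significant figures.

f ≈ 0.0777

Re = ρVD/μ = 633·0.00117·0.218/0.000196 = 823.7.
Re < 2300 → laminar, so f = 64/Re = 0.07769 (roughness is irrelevant in laminar flow).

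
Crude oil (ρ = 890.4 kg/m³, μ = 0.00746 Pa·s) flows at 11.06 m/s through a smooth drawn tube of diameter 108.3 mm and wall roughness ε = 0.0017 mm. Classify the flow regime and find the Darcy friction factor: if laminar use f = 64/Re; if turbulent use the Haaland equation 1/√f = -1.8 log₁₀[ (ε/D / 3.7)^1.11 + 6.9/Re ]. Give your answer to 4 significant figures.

Re = ρVD/μ = 890.4·11.06·0.1083/0.00746 = 1.43e+05.
Re > 4000 → turbulent. ε/D = 1.7e-06/0.1083 = 1.57e-05; Haaland: 1/√f = -1.8 log₁₀[1.09e-06 + 4.83e-05] = 7.752, so f = 0.01664.

f ≈ 0.01664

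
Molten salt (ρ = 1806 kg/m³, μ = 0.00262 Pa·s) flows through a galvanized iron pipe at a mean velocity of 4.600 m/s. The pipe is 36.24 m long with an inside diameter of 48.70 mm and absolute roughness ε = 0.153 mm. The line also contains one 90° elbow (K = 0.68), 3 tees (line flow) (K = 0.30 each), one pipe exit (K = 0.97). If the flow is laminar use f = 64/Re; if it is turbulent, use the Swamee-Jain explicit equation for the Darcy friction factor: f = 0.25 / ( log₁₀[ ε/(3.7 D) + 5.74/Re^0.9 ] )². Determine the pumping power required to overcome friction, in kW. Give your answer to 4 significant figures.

Reynolds number Re = ρVD/μ = 1806 · 4.6 · 0.0487 / 0.00262 = 1.544e+05.
Re > 4000 → turbulent. Relative roughness ε/D = 0.000153/0.0487 = 0.00314. Swamee-Jain: f = 0.25/(log₁₀[0.00314/3.7 + 5.74/1.544e+05^0.9])² = 0.25/(log₁₀[0.000849 + 0.000123])² = 0.25/(-3.012)² = 0.02755.
Total minor-loss coefficient ΣK = 1·0.68 + 3·0.3 + 1·0.97 = 2.55.
ΔP = [f·L/D + ΣK]·(ρV²/2) = [0.02755·36.24/0.0487 + 2.55]·(1806·4.6²/2) = [20.5 + 2.55]·1.911e+04 = 4.404e+05 Pa.
Q = V·A = 4.6·0.001863 = 0.008569 m³/s.
Pumping power P = QΔP = 0.008569·4.404e+05 = 3774.0 W = 3.774 kW.

P ≈ 3.774 kW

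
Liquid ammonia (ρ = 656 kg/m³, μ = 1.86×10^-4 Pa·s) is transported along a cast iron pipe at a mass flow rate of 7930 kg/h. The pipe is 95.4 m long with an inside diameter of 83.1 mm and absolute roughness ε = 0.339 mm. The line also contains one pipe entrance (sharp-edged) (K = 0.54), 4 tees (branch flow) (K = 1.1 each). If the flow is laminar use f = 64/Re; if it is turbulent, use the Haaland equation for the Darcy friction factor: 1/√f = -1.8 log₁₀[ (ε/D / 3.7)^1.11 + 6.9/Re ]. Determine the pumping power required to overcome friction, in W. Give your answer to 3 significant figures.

P ≈ 16.2 W

ṁ = 7930 kg/h = 7930/3600 = 2.203 kg/s.
A = πD²/4 = π(0.0831)²/4 = 0.005424 m²; mean velocity V = ṁ/(ρA) = 2.203/(656 · 0.005424) = 0.6191 m/s.
Reynolds number Re = ρVD/μ = 656 · 0.6191 · 0.0831 / 0.000186 = 1.815e+05.
Re > 4000 → turbulent. Relative roughness ε/D = 0.000339/0.0831 = 0.00408. Haaland: 1/√f = -1.8 log₁₀[(0.00408/3.7)^1.11 + 6.9/1.815e+05] = -1.8 log₁₀[0.000521 + 3.8e-05] = 5.854, so f = 0.02918.
Total minor-loss coefficient ΣK = 1·0.54 + 4·1.1 = 4.94.
ΔP = [f·L/D + ΣK]·(ρV²/2) = [0.02918·95.4/0.0831 + 4.94]·(656·0.6191²/2) = [33.5 + 4.94]·125.7 = 4833 Pa.
Q = ṁ/ρ = 2.203/656 = 0.003358 m³/s.
Pumping power P = QΔP = 0.003358·4833 = 16.23 W = 16.2 W.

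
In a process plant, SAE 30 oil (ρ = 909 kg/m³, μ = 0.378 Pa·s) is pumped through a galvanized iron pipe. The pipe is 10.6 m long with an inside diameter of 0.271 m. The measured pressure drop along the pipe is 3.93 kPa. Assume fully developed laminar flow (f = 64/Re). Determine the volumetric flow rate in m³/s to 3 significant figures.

Q ≈ 0.130 m³/s

For laminar flow, f = 64/Re with Re = ρVD/μ, so Darcy-Weisbach reduces to ΔP = 32μLV/D². Solving for V: V = ΔP·D²/(32μL) = 3930·(0.271)²/(32·0.378·10.6) = 2.251 m/s.
Check: Re = ρVD/μ = 909·2.251·0.271/0.378 = 1467 < 2300, so the laminar assumption holds.
Q = V·A = 2.251·(π/4·0.271²) = 0.1298 m³/s = 0.130 m³/s.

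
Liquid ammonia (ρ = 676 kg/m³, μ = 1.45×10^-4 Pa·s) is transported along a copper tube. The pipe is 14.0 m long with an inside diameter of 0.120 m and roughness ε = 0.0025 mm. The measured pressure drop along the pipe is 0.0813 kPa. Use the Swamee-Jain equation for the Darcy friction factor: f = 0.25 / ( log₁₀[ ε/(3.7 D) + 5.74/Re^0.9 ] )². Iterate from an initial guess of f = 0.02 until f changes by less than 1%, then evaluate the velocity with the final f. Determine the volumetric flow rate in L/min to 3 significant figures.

Rearranging Darcy-Weisbach: V = √(2·ΔP·D/(f·L·ρ)). With ε/D = 2.5e-06/0.12 = 2.08e-05, iterate starting from f = 0.02:
  f = 0.02 → V = √(2·81.3·0.12/(0.02·14·676)) = 0.3211 m/s; Re = ρVD/μ = 1.796e+05; f → 0.01604
  f = 0.01604 → V = 0.3585 m/s; Re = 2.006e+05; f → 0.01571
  f = 0.01571 → V = 0.3622 m/s; Re = 2.026e+05; f → 0.01568
Converged (Δf/f < 1%). With the final f = 0.01568: V = √(2·81.3·0.12/(0.01568·14·676)) = 0.3626 m/s.
Q = V·A = 0.3626·(π/4·0.12²) = 0.0041 m³/s = 246 L/min.

Q ≈ 246 L/min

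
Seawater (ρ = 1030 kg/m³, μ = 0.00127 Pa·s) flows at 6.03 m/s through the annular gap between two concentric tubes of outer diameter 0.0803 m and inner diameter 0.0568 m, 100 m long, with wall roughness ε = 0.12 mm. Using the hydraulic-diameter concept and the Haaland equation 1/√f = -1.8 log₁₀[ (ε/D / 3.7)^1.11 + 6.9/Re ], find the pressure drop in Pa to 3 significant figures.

ΔP ≈ 2.50×10^6 Pa

Hydraulic diameter D_h = 4A/P = D_o - D_i = 0.0803 - 0.0568 = 0.0235 m.
Re = ρVD_h/μ = 1030·6.03·0.0235/0.00127 = 1.149e+05.
ε/D_h = 0.00012/0.0235 = 0.00511; Haaland gives 1/√f = -1.8 log₁₀[0.000669+6e-05] = 5.647, so f = 0.03136.
ΔP = f(L/D_h)(ρV²/2) = 0.03136·100/0.0235·1.873e+04 = 2.499e+06 Pa.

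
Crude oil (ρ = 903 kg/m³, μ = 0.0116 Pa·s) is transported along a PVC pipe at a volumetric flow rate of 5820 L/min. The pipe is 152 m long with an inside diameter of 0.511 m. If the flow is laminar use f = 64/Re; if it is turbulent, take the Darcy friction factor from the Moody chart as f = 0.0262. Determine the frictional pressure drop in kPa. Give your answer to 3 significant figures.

Q = 5820 L/min = 5820/60000 = 0.097 m³/s.
Cross-sectional area A = πD²/4 = π(0.511)²/4 = 0.2051 m²; mean velocity V = Q/A = 0.097/0.2051 = 0.473 m/s.
Reynolds number Re = ρVD/μ = 903 · 0.473 · 0.511 / 0.0116 = 1.881e+04.
Re > 4000 → turbulent; use the Moody-chart value f = 0.0262.
Darcy-Weisbach: ΔP = f(L/D)(ρV²/2) = 0.0262·(152/0.511)·(903·0.473²/2) = 0.0262·297.5·101 = 787.2 Pa.
ΔP = 787.2 Pa = 0.787 kPa.

ΔP ≈ 0.787 kPa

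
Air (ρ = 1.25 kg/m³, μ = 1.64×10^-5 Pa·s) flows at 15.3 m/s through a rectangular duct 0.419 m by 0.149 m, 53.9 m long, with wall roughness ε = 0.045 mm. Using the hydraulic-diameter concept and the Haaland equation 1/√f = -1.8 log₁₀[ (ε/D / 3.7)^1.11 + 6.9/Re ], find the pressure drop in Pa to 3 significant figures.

ΔP ≈ 588 Pa

Hydraulic diameter D_h = 4A/P = 4·(0.419·0.149)/(2·(0.419+0.149)) = 0.2497/1.136 = 0.2198 m.
Re = ρVD_h/μ = 1.25·15.3·0.2198/1.64e-05 = 2.564e+05.
ε/D_h = 4.5e-05/0.2198 = 0.000205; Haaland gives 1/√f = -1.8 log₁₀[1.88e-05+2.69e-05] = 7.812, so f = 0.01639.
ΔP = f(L/D_h)(ρV²/2) = 0.01639·53.9/0.2198·146.3 = 587.9 Pa.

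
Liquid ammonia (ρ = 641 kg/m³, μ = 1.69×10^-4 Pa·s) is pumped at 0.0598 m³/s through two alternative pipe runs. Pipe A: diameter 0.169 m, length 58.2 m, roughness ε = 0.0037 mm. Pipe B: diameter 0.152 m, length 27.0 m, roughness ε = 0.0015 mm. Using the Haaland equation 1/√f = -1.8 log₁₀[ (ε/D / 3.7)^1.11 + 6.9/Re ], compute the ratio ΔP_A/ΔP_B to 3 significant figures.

ΔP_A/ΔP_B ≈ 1.33

Pipe A: V = Q/A = 0.0598/0.02243 = 2.666 m/s; Re = 1.709e+06; ε/D = 2.19e-05; Haaland → f = 0.01119; ΔP_A = f(L/D)(ρV²/2) = 8781 Pa.
Pipe B: V = Q/A = 0.0598/0.01815 = 3.296 m/s; Re = 1.9e+06; ε/D = 9.87e-06; Haaland → f = 0.01071; ΔP_B = f(L/D)(ρV²/2) = 6622 Pa.
ΔP_A/ΔP_B = 8781/6622 = 1.33.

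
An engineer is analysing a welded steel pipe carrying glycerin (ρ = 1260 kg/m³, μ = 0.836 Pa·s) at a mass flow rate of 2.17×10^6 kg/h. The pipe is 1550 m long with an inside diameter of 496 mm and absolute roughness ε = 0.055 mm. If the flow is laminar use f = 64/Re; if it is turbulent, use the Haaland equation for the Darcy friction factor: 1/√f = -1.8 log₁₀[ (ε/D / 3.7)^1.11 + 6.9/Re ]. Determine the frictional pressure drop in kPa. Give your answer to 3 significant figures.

ΔP ≈ 417 kPa

ṁ = 2.17×10^6 kg/h = 2.17×10^6/3600 = 602.8 kg/s.
A = πD²/4 = π(0.496)²/4 = 0.1932 m²; mean velocity V = ṁ/(ρA) = 602.8/(1260 · 0.1932) = 2.476 m/s.
Reynolds number Re = ρVD/μ = 1260 · 2.476 · 0.496 / 0.836 = 1851.
Re < 2300 → laminar flow, so f = 64/Re = 64/1851 = 0.03458 (the turbulent correlation is not needed).
Darcy-Weisbach: ΔP = f(L/D)(ρV²/2) = 0.03458·(1550/0.496)·(1260·2.476²/2) = 0.03458·3125·3862 = 4.173e+05 Pa.
ΔP = 4.173e+05 Pa = 417 kPa.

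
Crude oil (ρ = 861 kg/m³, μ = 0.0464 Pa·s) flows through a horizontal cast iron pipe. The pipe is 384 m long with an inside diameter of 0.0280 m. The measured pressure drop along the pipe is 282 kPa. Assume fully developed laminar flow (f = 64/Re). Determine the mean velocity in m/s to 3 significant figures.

For laminar flow, f = 64/Re with Re = ρVD/μ, so Darcy-Weisbach reduces to ΔP = 32μLV/D². Solving for V: V = ΔP·D²/(32μL) = 2.82e+05·(0.028)²/(32·0.0464·384) = 0.3878 m/s.
Check: Re = ρVD/μ = 861·0.3878·0.028/0.0464 = 201.5 < 2300, so the laminar assumption holds.

V ≈ 0.388 m/s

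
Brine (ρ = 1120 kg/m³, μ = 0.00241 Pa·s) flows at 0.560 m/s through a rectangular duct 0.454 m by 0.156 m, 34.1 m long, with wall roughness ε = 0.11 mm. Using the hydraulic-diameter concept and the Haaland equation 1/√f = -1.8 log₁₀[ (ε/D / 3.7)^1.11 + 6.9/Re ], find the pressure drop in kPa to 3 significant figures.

Hydraulic diameter D_h = 4A/P = 4·(0.454·0.156)/(2·(0.454+0.156)) = 0.2833/1.22 = 0.2322 m.
Re = ρVD_h/μ = 1120·0.56·0.2322/0.00241 = 6.043e+04.
ε/D_h = 0.00011/0.2322 = 0.000474; Haaland gives 1/√f = -1.8 log₁₀[4.78e-05+0.000114] = 6.823, so f = 0.02148.
ΔP = f(L/D_h)(ρV²/2) = 0.02148·34.1/0.2322·175.6 = 553.9 Pa.
ΔP = 0.554 kPa.

ΔP ≈ 0.554 kPa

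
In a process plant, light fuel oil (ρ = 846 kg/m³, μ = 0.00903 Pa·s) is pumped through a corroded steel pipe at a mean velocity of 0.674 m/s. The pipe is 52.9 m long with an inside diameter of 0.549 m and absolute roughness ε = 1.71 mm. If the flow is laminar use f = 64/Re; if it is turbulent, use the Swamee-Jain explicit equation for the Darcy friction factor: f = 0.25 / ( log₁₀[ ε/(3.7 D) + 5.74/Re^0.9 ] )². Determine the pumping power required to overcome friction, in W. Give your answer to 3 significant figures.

Reynolds number Re = ρVD/μ = 846 · 0.674 · 0.549 / 0.00903 = 3.467e+04.
Re > 4000 → turbulent. Relative roughness ε/D = 0.00171/0.549 = 0.00311. Swamee-Jain: f = 0.25/(log₁₀[0.00311/3.7 + 5.74/3.467e+04^0.9])² = 0.25/(log₁₀[0.000842 + 0.000471])² = 0.25/(-2.882)² = 0.0301.
Darcy-Weisbach: ΔP = f(L/D)(ρV²/2) = 0.0301·(52.9/0.549)·(846·0.674²/2) = 0.0301·96.36·192.2 = 557.4 Pa.
Q = V·A = 0.674·0.2367 = 0.1595 m³/s.
Pumping power P = QΔP = 0.1595·557.4 = 88.93 W = 88.9 W.

P ≈ 88.9 W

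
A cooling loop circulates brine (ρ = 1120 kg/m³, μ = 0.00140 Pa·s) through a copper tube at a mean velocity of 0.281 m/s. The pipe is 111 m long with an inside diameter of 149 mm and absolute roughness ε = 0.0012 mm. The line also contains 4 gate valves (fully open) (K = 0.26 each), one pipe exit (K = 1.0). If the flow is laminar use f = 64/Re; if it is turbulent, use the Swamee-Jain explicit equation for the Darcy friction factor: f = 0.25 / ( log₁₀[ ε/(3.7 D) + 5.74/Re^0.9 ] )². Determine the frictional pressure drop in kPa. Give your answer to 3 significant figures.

Reynolds number Re = ρVD/μ = 1120 · 0.281 · 0.149 / 0.0014 = 3.35e+04.
Re > 4000 → turbulent. Relative roughness ε/D = 1.2e-06/0.149 = 8.05e-06. Swamee-Jain: f = 0.25/(log₁₀[8.05e-06/3.7 + 5.74/3.35e+04^0.9])² = 0.25/(log₁₀[2.18e-06 + 0.000486])² = 0.25/(-3.312)² = 0.0228.
Total minor-loss coefficient ΣK = 4·0.26 + 1·1 = 2.04.
ΔP = [f·L/D + ΣK]·(ρV²/2) = [0.0228·111/0.149 + 2.04]·(1120·0.281²/2) = [16.98 + 2.04]·44.22 = 841.1 Pa.
ΔP = 841.1 Pa = 0.841 kPa.

ΔP ≈ 0.841 kPa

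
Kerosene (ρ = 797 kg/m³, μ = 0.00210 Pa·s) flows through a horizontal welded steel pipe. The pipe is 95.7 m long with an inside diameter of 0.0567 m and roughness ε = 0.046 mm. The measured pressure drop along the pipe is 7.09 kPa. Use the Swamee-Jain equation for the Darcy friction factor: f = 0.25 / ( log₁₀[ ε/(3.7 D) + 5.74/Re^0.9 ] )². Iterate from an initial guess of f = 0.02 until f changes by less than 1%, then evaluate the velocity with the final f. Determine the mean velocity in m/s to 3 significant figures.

V ≈ 0.587 m/s

Rearranging Darcy-Weisbach: V = √(2·ΔP·D/(f·L·ρ)). With ε/D = 4.6e-05/0.0567 = 0.000811, iterate starting from f = 0.02:
  f = 0.02 → V = √(2·7090·0.0567/(0.02·95.7·797)) = 0.726 m/s; Re = ρVD/μ = 1.562e+04; f → 0.02919
  f = 0.02919 → V = 0.6009 m/s; Re = 1.293e+04; f → 0.03045
  f = 0.03045 → V = 0.5884 m/s; Re = 1.266e+04; f → 0.0306
Converged (Δf/f < 1%). With the final f = 0.0306: V = √(2·7090·0.0567/(0.0306·95.7·797)) = 0.587 m/s.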